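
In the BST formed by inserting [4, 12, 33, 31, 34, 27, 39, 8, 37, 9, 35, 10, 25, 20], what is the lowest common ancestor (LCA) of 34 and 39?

Tree insertion order: [4, 12, 33, 31, 34, 27, 39, 8, 37, 9, 35, 10, 25, 20]
Tree (level-order array): [4, None, 12, 8, 33, None, 9, 31, 34, None, 10, 27, None, None, 39, None, None, 25, None, 37, None, 20, None, 35]
In a BST, the LCA of p=34, q=39 is the first node v on the
root-to-leaf path with p <= v <= q (go left if both < v, right if both > v).
Walk from root:
  at 4: both 34 and 39 > 4, go right
  at 12: both 34 and 39 > 12, go right
  at 33: both 34 and 39 > 33, go right
  at 34: 34 <= 34 <= 39, this is the LCA
LCA = 34


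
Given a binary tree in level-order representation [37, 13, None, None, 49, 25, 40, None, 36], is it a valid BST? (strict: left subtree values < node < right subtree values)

Level-order array: [37, 13, None, None, 49, 25, 40, None, 36]
Validate using subtree bounds (lo, hi): at each node, require lo < value < hi,
then recurse left with hi=value and right with lo=value.
Preorder trace (stopping at first violation):
  at node 37 with bounds (-inf, +inf): OK
  at node 13 with bounds (-inf, 37): OK
  at node 49 with bounds (13, 37): VIOLATION
Node 49 violates its bound: not (13 < 49 < 37).
Result: Not a valid BST


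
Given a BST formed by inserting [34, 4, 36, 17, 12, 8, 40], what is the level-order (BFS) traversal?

Tree insertion order: [34, 4, 36, 17, 12, 8, 40]
Tree (level-order array): [34, 4, 36, None, 17, None, 40, 12, None, None, None, 8]
BFS from the root, enqueuing left then right child of each popped node:
  queue [34] -> pop 34, enqueue [4, 36], visited so far: [34]
  queue [4, 36] -> pop 4, enqueue [17], visited so far: [34, 4]
  queue [36, 17] -> pop 36, enqueue [40], visited so far: [34, 4, 36]
  queue [17, 40] -> pop 17, enqueue [12], visited so far: [34, 4, 36, 17]
  queue [40, 12] -> pop 40, enqueue [none], visited so far: [34, 4, 36, 17, 40]
  queue [12] -> pop 12, enqueue [8], visited so far: [34, 4, 36, 17, 40, 12]
  queue [8] -> pop 8, enqueue [none], visited so far: [34, 4, 36, 17, 40, 12, 8]
Result: [34, 4, 36, 17, 40, 12, 8]


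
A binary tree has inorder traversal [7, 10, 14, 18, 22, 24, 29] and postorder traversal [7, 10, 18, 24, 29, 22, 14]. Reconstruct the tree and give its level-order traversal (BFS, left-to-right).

Inorder:   [7, 10, 14, 18, 22, 24, 29]
Postorder: [7, 10, 18, 24, 29, 22, 14]
Algorithm: postorder visits root last, so walk postorder right-to-left;
each value is the root of the current inorder slice — split it at that
value, recurse on the right subtree first, then the left.
Recursive splits:
  root=14; inorder splits into left=[7, 10], right=[18, 22, 24, 29]
  root=22; inorder splits into left=[18], right=[24, 29]
  root=29; inorder splits into left=[24], right=[]
  root=24; inorder splits into left=[], right=[]
  root=18; inorder splits into left=[], right=[]
  root=10; inorder splits into left=[7], right=[]
  root=7; inorder splits into left=[], right=[]
Reconstructed level-order: [14, 10, 22, 7, 18, 29, 24]


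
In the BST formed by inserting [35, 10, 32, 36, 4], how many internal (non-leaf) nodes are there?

Tree built from: [35, 10, 32, 36, 4]
Tree (level-order array): [35, 10, 36, 4, 32]
Rule: An internal node has at least one child.
Per-node child counts:
  node 35: 2 child(ren)
  node 10: 2 child(ren)
  node 4: 0 child(ren)
  node 32: 0 child(ren)
  node 36: 0 child(ren)
Matching nodes: [35, 10]
Count of internal (non-leaf) nodes: 2


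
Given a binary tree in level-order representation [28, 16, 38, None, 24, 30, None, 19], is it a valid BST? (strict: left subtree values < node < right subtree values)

Level-order array: [28, 16, 38, None, 24, 30, None, 19]
Validate using subtree bounds (lo, hi): at each node, require lo < value < hi,
then recurse left with hi=value and right with lo=value.
Preorder trace (stopping at first violation):
  at node 28 with bounds (-inf, +inf): OK
  at node 16 with bounds (-inf, 28): OK
  at node 24 with bounds (16, 28): OK
  at node 19 with bounds (16, 24): OK
  at node 38 with bounds (28, +inf): OK
  at node 30 with bounds (28, 38): OK
No violation found at any node.
Result: Valid BST


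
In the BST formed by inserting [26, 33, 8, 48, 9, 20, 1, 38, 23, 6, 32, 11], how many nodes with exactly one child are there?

Tree built from: [26, 33, 8, 48, 9, 20, 1, 38, 23, 6, 32, 11]
Tree (level-order array): [26, 8, 33, 1, 9, 32, 48, None, 6, None, 20, None, None, 38, None, None, None, 11, 23]
Rule: These are nodes with exactly 1 non-null child.
Per-node child counts:
  node 26: 2 child(ren)
  node 8: 2 child(ren)
  node 1: 1 child(ren)
  node 6: 0 child(ren)
  node 9: 1 child(ren)
  node 20: 2 child(ren)
  node 11: 0 child(ren)
  node 23: 0 child(ren)
  node 33: 2 child(ren)
  node 32: 0 child(ren)
  node 48: 1 child(ren)
  node 38: 0 child(ren)
Matching nodes: [1, 9, 48]
Count of nodes with exactly one child: 3


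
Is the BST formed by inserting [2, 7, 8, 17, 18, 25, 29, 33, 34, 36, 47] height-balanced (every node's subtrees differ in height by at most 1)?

Tree (level-order array): [2, None, 7, None, 8, None, 17, None, 18, None, 25, None, 29, None, 33, None, 34, None, 36, None, 47]
Definition: a tree is height-balanced if, at every node, |h(left) - h(right)| <= 1 (empty subtree has height -1).
Bottom-up per-node check:
  node 47: h_left=-1, h_right=-1, diff=0 [OK], height=0
  node 36: h_left=-1, h_right=0, diff=1 [OK], height=1
  node 34: h_left=-1, h_right=1, diff=2 [FAIL (|-1-1|=2 > 1)], height=2
  node 33: h_left=-1, h_right=2, diff=3 [FAIL (|-1-2|=3 > 1)], height=3
  node 29: h_left=-1, h_right=3, diff=4 [FAIL (|-1-3|=4 > 1)], height=4
  node 25: h_left=-1, h_right=4, diff=5 [FAIL (|-1-4|=5 > 1)], height=5
  node 18: h_left=-1, h_right=5, diff=6 [FAIL (|-1-5|=6 > 1)], height=6
  node 17: h_left=-1, h_right=6, diff=7 [FAIL (|-1-6|=7 > 1)], height=7
  node 8: h_left=-1, h_right=7, diff=8 [FAIL (|-1-7|=8 > 1)], height=8
  node 7: h_left=-1, h_right=8, diff=9 [FAIL (|-1-8|=9 > 1)], height=9
  node 2: h_left=-1, h_right=9, diff=10 [FAIL (|-1-9|=10 > 1)], height=10
Node 34 violates the condition: |-1 - 1| = 2 > 1.
Result: Not balanced


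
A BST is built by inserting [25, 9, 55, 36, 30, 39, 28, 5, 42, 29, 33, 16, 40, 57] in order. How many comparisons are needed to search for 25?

Search path for 25: 25
Found: True
Comparisons: 1


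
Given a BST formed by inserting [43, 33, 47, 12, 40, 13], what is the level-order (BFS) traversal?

Tree insertion order: [43, 33, 47, 12, 40, 13]
Tree (level-order array): [43, 33, 47, 12, 40, None, None, None, 13]
BFS from the root, enqueuing left then right child of each popped node:
  queue [43] -> pop 43, enqueue [33, 47], visited so far: [43]
  queue [33, 47] -> pop 33, enqueue [12, 40], visited so far: [43, 33]
  queue [47, 12, 40] -> pop 47, enqueue [none], visited so far: [43, 33, 47]
  queue [12, 40] -> pop 12, enqueue [13], visited so far: [43, 33, 47, 12]
  queue [40, 13] -> pop 40, enqueue [none], visited so far: [43, 33, 47, 12, 40]
  queue [13] -> pop 13, enqueue [none], visited so far: [43, 33, 47, 12, 40, 13]
Result: [43, 33, 47, 12, 40, 13]


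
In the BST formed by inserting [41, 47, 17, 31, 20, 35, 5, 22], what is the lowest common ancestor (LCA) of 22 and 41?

Tree insertion order: [41, 47, 17, 31, 20, 35, 5, 22]
Tree (level-order array): [41, 17, 47, 5, 31, None, None, None, None, 20, 35, None, 22]
In a BST, the LCA of p=22, q=41 is the first node v on the
root-to-leaf path with p <= v <= q (go left if both < v, right if both > v).
Walk from root:
  at 41: 22 <= 41 <= 41, this is the LCA
LCA = 41


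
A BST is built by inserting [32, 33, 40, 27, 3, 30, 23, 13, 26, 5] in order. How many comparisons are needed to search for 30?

Search path for 30: 32 -> 27 -> 30
Found: True
Comparisons: 3


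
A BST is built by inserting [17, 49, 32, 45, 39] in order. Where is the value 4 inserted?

Starting tree (level order): [17, None, 49, 32, None, None, 45, 39]
Insertion path: 17
Result: insert 4 as left child of 17
Final tree (level order): [17, 4, 49, None, None, 32, None, None, 45, 39]


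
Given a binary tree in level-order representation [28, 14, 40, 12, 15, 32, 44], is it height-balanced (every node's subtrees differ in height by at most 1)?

Tree (level-order array): [28, 14, 40, 12, 15, 32, 44]
Definition: a tree is height-balanced if, at every node, |h(left) - h(right)| <= 1 (empty subtree has height -1).
Bottom-up per-node check:
  node 12: h_left=-1, h_right=-1, diff=0 [OK], height=0
  node 15: h_left=-1, h_right=-1, diff=0 [OK], height=0
  node 14: h_left=0, h_right=0, diff=0 [OK], height=1
  node 32: h_left=-1, h_right=-1, diff=0 [OK], height=0
  node 44: h_left=-1, h_right=-1, diff=0 [OK], height=0
  node 40: h_left=0, h_right=0, diff=0 [OK], height=1
  node 28: h_left=1, h_right=1, diff=0 [OK], height=2
All nodes satisfy the balance condition.
Result: Balanced


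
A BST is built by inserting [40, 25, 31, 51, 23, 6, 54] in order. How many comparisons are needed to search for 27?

Search path for 27: 40 -> 25 -> 31
Found: False
Comparisons: 3


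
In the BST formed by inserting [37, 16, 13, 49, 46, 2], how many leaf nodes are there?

Tree built from: [37, 16, 13, 49, 46, 2]
Tree (level-order array): [37, 16, 49, 13, None, 46, None, 2]
Rule: A leaf has 0 children.
Per-node child counts:
  node 37: 2 child(ren)
  node 16: 1 child(ren)
  node 13: 1 child(ren)
  node 2: 0 child(ren)
  node 49: 1 child(ren)
  node 46: 0 child(ren)
Matching nodes: [2, 46]
Count of leaf nodes: 2


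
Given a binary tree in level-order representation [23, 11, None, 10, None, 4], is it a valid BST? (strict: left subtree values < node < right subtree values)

Level-order array: [23, 11, None, 10, None, 4]
Validate using subtree bounds (lo, hi): at each node, require lo < value < hi,
then recurse left with hi=value and right with lo=value.
Preorder trace (stopping at first violation):
  at node 23 with bounds (-inf, +inf): OK
  at node 11 with bounds (-inf, 23): OK
  at node 10 with bounds (-inf, 11): OK
  at node 4 with bounds (-inf, 10): OK
No violation found at any node.
Result: Valid BST


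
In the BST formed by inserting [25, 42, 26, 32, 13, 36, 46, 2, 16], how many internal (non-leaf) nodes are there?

Tree built from: [25, 42, 26, 32, 13, 36, 46, 2, 16]
Tree (level-order array): [25, 13, 42, 2, 16, 26, 46, None, None, None, None, None, 32, None, None, None, 36]
Rule: An internal node has at least one child.
Per-node child counts:
  node 25: 2 child(ren)
  node 13: 2 child(ren)
  node 2: 0 child(ren)
  node 16: 0 child(ren)
  node 42: 2 child(ren)
  node 26: 1 child(ren)
  node 32: 1 child(ren)
  node 36: 0 child(ren)
  node 46: 0 child(ren)
Matching nodes: [25, 13, 42, 26, 32]
Count of internal (non-leaf) nodes: 5


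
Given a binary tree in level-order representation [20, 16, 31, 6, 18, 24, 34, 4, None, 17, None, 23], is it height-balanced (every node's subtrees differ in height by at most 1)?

Tree (level-order array): [20, 16, 31, 6, 18, 24, 34, 4, None, 17, None, 23]
Definition: a tree is height-balanced if, at every node, |h(left) - h(right)| <= 1 (empty subtree has height -1).
Bottom-up per-node check:
  node 4: h_left=-1, h_right=-1, diff=0 [OK], height=0
  node 6: h_left=0, h_right=-1, diff=1 [OK], height=1
  node 17: h_left=-1, h_right=-1, diff=0 [OK], height=0
  node 18: h_left=0, h_right=-1, diff=1 [OK], height=1
  node 16: h_left=1, h_right=1, diff=0 [OK], height=2
  node 23: h_left=-1, h_right=-1, diff=0 [OK], height=0
  node 24: h_left=0, h_right=-1, diff=1 [OK], height=1
  node 34: h_left=-1, h_right=-1, diff=0 [OK], height=0
  node 31: h_left=1, h_right=0, diff=1 [OK], height=2
  node 20: h_left=2, h_right=2, diff=0 [OK], height=3
All nodes satisfy the balance condition.
Result: Balanced


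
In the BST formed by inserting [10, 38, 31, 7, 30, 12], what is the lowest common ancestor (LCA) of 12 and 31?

Tree insertion order: [10, 38, 31, 7, 30, 12]
Tree (level-order array): [10, 7, 38, None, None, 31, None, 30, None, 12]
In a BST, the LCA of p=12, q=31 is the first node v on the
root-to-leaf path with p <= v <= q (go left if both < v, right if both > v).
Walk from root:
  at 10: both 12 and 31 > 10, go right
  at 38: both 12 and 31 < 38, go left
  at 31: 12 <= 31 <= 31, this is the LCA
LCA = 31


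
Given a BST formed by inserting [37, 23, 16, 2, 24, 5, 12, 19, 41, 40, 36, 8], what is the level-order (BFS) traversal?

Tree insertion order: [37, 23, 16, 2, 24, 5, 12, 19, 41, 40, 36, 8]
Tree (level-order array): [37, 23, 41, 16, 24, 40, None, 2, 19, None, 36, None, None, None, 5, None, None, None, None, None, 12, 8]
BFS from the root, enqueuing left then right child of each popped node:
  queue [37] -> pop 37, enqueue [23, 41], visited so far: [37]
  queue [23, 41] -> pop 23, enqueue [16, 24], visited so far: [37, 23]
  queue [41, 16, 24] -> pop 41, enqueue [40], visited so far: [37, 23, 41]
  queue [16, 24, 40] -> pop 16, enqueue [2, 19], visited so far: [37, 23, 41, 16]
  queue [24, 40, 2, 19] -> pop 24, enqueue [36], visited so far: [37, 23, 41, 16, 24]
  queue [40, 2, 19, 36] -> pop 40, enqueue [none], visited so far: [37, 23, 41, 16, 24, 40]
  queue [2, 19, 36] -> pop 2, enqueue [5], visited so far: [37, 23, 41, 16, 24, 40, 2]
  queue [19, 36, 5] -> pop 19, enqueue [none], visited so far: [37, 23, 41, 16, 24, 40, 2, 19]
  queue [36, 5] -> pop 36, enqueue [none], visited so far: [37, 23, 41, 16, 24, 40, 2, 19, 36]
  queue [5] -> pop 5, enqueue [12], visited so far: [37, 23, 41, 16, 24, 40, 2, 19, 36, 5]
  queue [12] -> pop 12, enqueue [8], visited so far: [37, 23, 41, 16, 24, 40, 2, 19, 36, 5, 12]
  queue [8] -> pop 8, enqueue [none], visited so far: [37, 23, 41, 16, 24, 40, 2, 19, 36, 5, 12, 8]
Result: [37, 23, 41, 16, 24, 40, 2, 19, 36, 5, 12, 8]


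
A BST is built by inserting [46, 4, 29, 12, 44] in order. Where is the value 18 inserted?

Starting tree (level order): [46, 4, None, None, 29, 12, 44]
Insertion path: 46 -> 4 -> 29 -> 12
Result: insert 18 as right child of 12
Final tree (level order): [46, 4, None, None, 29, 12, 44, None, 18]


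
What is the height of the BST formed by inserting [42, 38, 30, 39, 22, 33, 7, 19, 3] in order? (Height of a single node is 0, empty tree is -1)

Insertion order: [42, 38, 30, 39, 22, 33, 7, 19, 3]
Tree (level-order array): [42, 38, None, 30, 39, 22, 33, None, None, 7, None, None, None, 3, 19]
Compute height bottom-up (empty subtree = -1):
  height(3) = 1 + max(-1, -1) = 0
  height(19) = 1 + max(-1, -1) = 0
  height(7) = 1 + max(0, 0) = 1
  height(22) = 1 + max(1, -1) = 2
  height(33) = 1 + max(-1, -1) = 0
  height(30) = 1 + max(2, 0) = 3
  height(39) = 1 + max(-1, -1) = 0
  height(38) = 1 + max(3, 0) = 4
  height(42) = 1 + max(4, -1) = 5
Height = 5


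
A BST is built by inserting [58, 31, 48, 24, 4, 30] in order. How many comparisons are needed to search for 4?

Search path for 4: 58 -> 31 -> 24 -> 4
Found: True
Comparisons: 4


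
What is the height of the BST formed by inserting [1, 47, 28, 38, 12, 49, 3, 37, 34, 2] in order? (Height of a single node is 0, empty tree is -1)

Insertion order: [1, 47, 28, 38, 12, 49, 3, 37, 34, 2]
Tree (level-order array): [1, None, 47, 28, 49, 12, 38, None, None, 3, None, 37, None, 2, None, 34]
Compute height bottom-up (empty subtree = -1):
  height(2) = 1 + max(-1, -1) = 0
  height(3) = 1 + max(0, -1) = 1
  height(12) = 1 + max(1, -1) = 2
  height(34) = 1 + max(-1, -1) = 0
  height(37) = 1 + max(0, -1) = 1
  height(38) = 1 + max(1, -1) = 2
  height(28) = 1 + max(2, 2) = 3
  height(49) = 1 + max(-1, -1) = 0
  height(47) = 1 + max(3, 0) = 4
  height(1) = 1 + max(-1, 4) = 5
Height = 5


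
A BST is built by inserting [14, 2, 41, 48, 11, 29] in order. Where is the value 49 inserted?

Starting tree (level order): [14, 2, 41, None, 11, 29, 48]
Insertion path: 14 -> 41 -> 48
Result: insert 49 as right child of 48
Final tree (level order): [14, 2, 41, None, 11, 29, 48, None, None, None, None, None, 49]


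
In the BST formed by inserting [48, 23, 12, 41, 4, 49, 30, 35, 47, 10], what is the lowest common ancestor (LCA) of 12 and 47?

Tree insertion order: [48, 23, 12, 41, 4, 49, 30, 35, 47, 10]
Tree (level-order array): [48, 23, 49, 12, 41, None, None, 4, None, 30, 47, None, 10, None, 35]
In a BST, the LCA of p=12, q=47 is the first node v on the
root-to-leaf path with p <= v <= q (go left if both < v, right if both > v).
Walk from root:
  at 48: both 12 and 47 < 48, go left
  at 23: 12 <= 23 <= 47, this is the LCA
LCA = 23


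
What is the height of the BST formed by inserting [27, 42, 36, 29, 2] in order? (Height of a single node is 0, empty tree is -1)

Insertion order: [27, 42, 36, 29, 2]
Tree (level-order array): [27, 2, 42, None, None, 36, None, 29]
Compute height bottom-up (empty subtree = -1):
  height(2) = 1 + max(-1, -1) = 0
  height(29) = 1 + max(-1, -1) = 0
  height(36) = 1 + max(0, -1) = 1
  height(42) = 1 + max(1, -1) = 2
  height(27) = 1 + max(0, 2) = 3
Height = 3


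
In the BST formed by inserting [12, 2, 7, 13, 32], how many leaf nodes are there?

Tree built from: [12, 2, 7, 13, 32]
Tree (level-order array): [12, 2, 13, None, 7, None, 32]
Rule: A leaf has 0 children.
Per-node child counts:
  node 12: 2 child(ren)
  node 2: 1 child(ren)
  node 7: 0 child(ren)
  node 13: 1 child(ren)
  node 32: 0 child(ren)
Matching nodes: [7, 32]
Count of leaf nodes: 2


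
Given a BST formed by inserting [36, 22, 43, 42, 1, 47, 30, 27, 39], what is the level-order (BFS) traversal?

Tree insertion order: [36, 22, 43, 42, 1, 47, 30, 27, 39]
Tree (level-order array): [36, 22, 43, 1, 30, 42, 47, None, None, 27, None, 39]
BFS from the root, enqueuing left then right child of each popped node:
  queue [36] -> pop 36, enqueue [22, 43], visited so far: [36]
  queue [22, 43] -> pop 22, enqueue [1, 30], visited so far: [36, 22]
  queue [43, 1, 30] -> pop 43, enqueue [42, 47], visited so far: [36, 22, 43]
  queue [1, 30, 42, 47] -> pop 1, enqueue [none], visited so far: [36, 22, 43, 1]
  queue [30, 42, 47] -> pop 30, enqueue [27], visited so far: [36, 22, 43, 1, 30]
  queue [42, 47, 27] -> pop 42, enqueue [39], visited so far: [36, 22, 43, 1, 30, 42]
  queue [47, 27, 39] -> pop 47, enqueue [none], visited so far: [36, 22, 43, 1, 30, 42, 47]
  queue [27, 39] -> pop 27, enqueue [none], visited so far: [36, 22, 43, 1, 30, 42, 47, 27]
  queue [39] -> pop 39, enqueue [none], visited so far: [36, 22, 43, 1, 30, 42, 47, 27, 39]
Result: [36, 22, 43, 1, 30, 42, 47, 27, 39]


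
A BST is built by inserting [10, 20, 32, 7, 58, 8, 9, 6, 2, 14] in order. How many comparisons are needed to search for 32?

Search path for 32: 10 -> 20 -> 32
Found: True
Comparisons: 3


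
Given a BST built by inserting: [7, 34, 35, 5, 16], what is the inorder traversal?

Tree insertion order: [7, 34, 35, 5, 16]
Tree (level-order array): [7, 5, 34, None, None, 16, 35]
Inorder traversal: [5, 7, 16, 34, 35]


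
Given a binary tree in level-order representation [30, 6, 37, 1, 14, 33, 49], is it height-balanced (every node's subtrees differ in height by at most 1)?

Tree (level-order array): [30, 6, 37, 1, 14, 33, 49]
Definition: a tree is height-balanced if, at every node, |h(left) - h(right)| <= 1 (empty subtree has height -1).
Bottom-up per-node check:
  node 1: h_left=-1, h_right=-1, diff=0 [OK], height=0
  node 14: h_left=-1, h_right=-1, diff=0 [OK], height=0
  node 6: h_left=0, h_right=0, diff=0 [OK], height=1
  node 33: h_left=-1, h_right=-1, diff=0 [OK], height=0
  node 49: h_left=-1, h_right=-1, diff=0 [OK], height=0
  node 37: h_left=0, h_right=0, diff=0 [OK], height=1
  node 30: h_left=1, h_right=1, diff=0 [OK], height=2
All nodes satisfy the balance condition.
Result: Balanced


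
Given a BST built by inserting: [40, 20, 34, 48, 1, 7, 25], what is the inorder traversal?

Tree insertion order: [40, 20, 34, 48, 1, 7, 25]
Tree (level-order array): [40, 20, 48, 1, 34, None, None, None, 7, 25]
Inorder traversal: [1, 7, 20, 25, 34, 40, 48]


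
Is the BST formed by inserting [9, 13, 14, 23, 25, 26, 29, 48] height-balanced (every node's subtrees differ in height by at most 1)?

Tree (level-order array): [9, None, 13, None, 14, None, 23, None, 25, None, 26, None, 29, None, 48]
Definition: a tree is height-balanced if, at every node, |h(left) - h(right)| <= 1 (empty subtree has height -1).
Bottom-up per-node check:
  node 48: h_left=-1, h_right=-1, diff=0 [OK], height=0
  node 29: h_left=-1, h_right=0, diff=1 [OK], height=1
  node 26: h_left=-1, h_right=1, diff=2 [FAIL (|-1-1|=2 > 1)], height=2
  node 25: h_left=-1, h_right=2, diff=3 [FAIL (|-1-2|=3 > 1)], height=3
  node 23: h_left=-1, h_right=3, diff=4 [FAIL (|-1-3|=4 > 1)], height=4
  node 14: h_left=-1, h_right=4, diff=5 [FAIL (|-1-4|=5 > 1)], height=5
  node 13: h_left=-1, h_right=5, diff=6 [FAIL (|-1-5|=6 > 1)], height=6
  node 9: h_left=-1, h_right=6, diff=7 [FAIL (|-1-6|=7 > 1)], height=7
Node 26 violates the condition: |-1 - 1| = 2 > 1.
Result: Not balanced


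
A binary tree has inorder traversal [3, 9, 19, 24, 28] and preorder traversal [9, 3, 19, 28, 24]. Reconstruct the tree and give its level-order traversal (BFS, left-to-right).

Inorder:  [3, 9, 19, 24, 28]
Preorder: [9, 3, 19, 28, 24]
Algorithm: preorder visits root first, so consume preorder in order;
for each root, split the current inorder slice at that value into
left-subtree inorder and right-subtree inorder, then recurse.
Recursive splits:
  root=9; inorder splits into left=[3], right=[19, 24, 28]
  root=3; inorder splits into left=[], right=[]
  root=19; inorder splits into left=[], right=[24, 28]
  root=28; inorder splits into left=[24], right=[]
  root=24; inorder splits into left=[], right=[]
Reconstructed level-order: [9, 3, 19, 28, 24]


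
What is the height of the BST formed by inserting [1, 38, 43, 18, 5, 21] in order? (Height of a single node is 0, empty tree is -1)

Insertion order: [1, 38, 43, 18, 5, 21]
Tree (level-order array): [1, None, 38, 18, 43, 5, 21]
Compute height bottom-up (empty subtree = -1):
  height(5) = 1 + max(-1, -1) = 0
  height(21) = 1 + max(-1, -1) = 0
  height(18) = 1 + max(0, 0) = 1
  height(43) = 1 + max(-1, -1) = 0
  height(38) = 1 + max(1, 0) = 2
  height(1) = 1 + max(-1, 2) = 3
Height = 3


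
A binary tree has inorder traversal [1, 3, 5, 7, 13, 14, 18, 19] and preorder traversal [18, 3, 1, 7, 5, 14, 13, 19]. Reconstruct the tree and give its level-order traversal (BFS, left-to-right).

Inorder:  [1, 3, 5, 7, 13, 14, 18, 19]
Preorder: [18, 3, 1, 7, 5, 14, 13, 19]
Algorithm: preorder visits root first, so consume preorder in order;
for each root, split the current inorder slice at that value into
left-subtree inorder and right-subtree inorder, then recurse.
Recursive splits:
  root=18; inorder splits into left=[1, 3, 5, 7, 13, 14], right=[19]
  root=3; inorder splits into left=[1], right=[5, 7, 13, 14]
  root=1; inorder splits into left=[], right=[]
  root=7; inorder splits into left=[5], right=[13, 14]
  root=5; inorder splits into left=[], right=[]
  root=14; inorder splits into left=[13], right=[]
  root=13; inorder splits into left=[], right=[]
  root=19; inorder splits into left=[], right=[]
Reconstructed level-order: [18, 3, 19, 1, 7, 5, 14, 13]


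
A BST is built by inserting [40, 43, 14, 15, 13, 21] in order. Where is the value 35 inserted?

Starting tree (level order): [40, 14, 43, 13, 15, None, None, None, None, None, 21]
Insertion path: 40 -> 14 -> 15 -> 21
Result: insert 35 as right child of 21
Final tree (level order): [40, 14, 43, 13, 15, None, None, None, None, None, 21, None, 35]


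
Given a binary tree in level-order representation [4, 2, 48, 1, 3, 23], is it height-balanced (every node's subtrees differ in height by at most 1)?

Tree (level-order array): [4, 2, 48, 1, 3, 23]
Definition: a tree is height-balanced if, at every node, |h(left) - h(right)| <= 1 (empty subtree has height -1).
Bottom-up per-node check:
  node 1: h_left=-1, h_right=-1, diff=0 [OK], height=0
  node 3: h_left=-1, h_right=-1, diff=0 [OK], height=0
  node 2: h_left=0, h_right=0, diff=0 [OK], height=1
  node 23: h_left=-1, h_right=-1, diff=0 [OK], height=0
  node 48: h_left=0, h_right=-1, diff=1 [OK], height=1
  node 4: h_left=1, h_right=1, diff=0 [OK], height=2
All nodes satisfy the balance condition.
Result: Balanced


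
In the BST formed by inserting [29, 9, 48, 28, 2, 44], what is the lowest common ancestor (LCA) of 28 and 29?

Tree insertion order: [29, 9, 48, 28, 2, 44]
Tree (level-order array): [29, 9, 48, 2, 28, 44]
In a BST, the LCA of p=28, q=29 is the first node v on the
root-to-leaf path with p <= v <= q (go left if both < v, right if both > v).
Walk from root:
  at 29: 28 <= 29 <= 29, this is the LCA
LCA = 29


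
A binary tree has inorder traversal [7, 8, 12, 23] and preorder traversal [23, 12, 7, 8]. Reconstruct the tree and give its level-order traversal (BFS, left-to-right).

Inorder:  [7, 8, 12, 23]
Preorder: [23, 12, 7, 8]
Algorithm: preorder visits root first, so consume preorder in order;
for each root, split the current inorder slice at that value into
left-subtree inorder and right-subtree inorder, then recurse.
Recursive splits:
  root=23; inorder splits into left=[7, 8, 12], right=[]
  root=12; inorder splits into left=[7, 8], right=[]
  root=7; inorder splits into left=[], right=[8]
  root=8; inorder splits into left=[], right=[]
Reconstructed level-order: [23, 12, 7, 8]


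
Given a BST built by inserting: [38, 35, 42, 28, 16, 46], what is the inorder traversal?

Tree insertion order: [38, 35, 42, 28, 16, 46]
Tree (level-order array): [38, 35, 42, 28, None, None, 46, 16]
Inorder traversal: [16, 28, 35, 38, 42, 46]


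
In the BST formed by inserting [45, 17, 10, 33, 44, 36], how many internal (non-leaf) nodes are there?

Tree built from: [45, 17, 10, 33, 44, 36]
Tree (level-order array): [45, 17, None, 10, 33, None, None, None, 44, 36]
Rule: An internal node has at least one child.
Per-node child counts:
  node 45: 1 child(ren)
  node 17: 2 child(ren)
  node 10: 0 child(ren)
  node 33: 1 child(ren)
  node 44: 1 child(ren)
  node 36: 0 child(ren)
Matching nodes: [45, 17, 33, 44]
Count of internal (non-leaf) nodes: 4


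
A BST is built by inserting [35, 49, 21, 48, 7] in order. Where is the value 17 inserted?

Starting tree (level order): [35, 21, 49, 7, None, 48]
Insertion path: 35 -> 21 -> 7
Result: insert 17 as right child of 7
Final tree (level order): [35, 21, 49, 7, None, 48, None, None, 17]


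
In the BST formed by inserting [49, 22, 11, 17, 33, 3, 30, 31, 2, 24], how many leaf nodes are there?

Tree built from: [49, 22, 11, 17, 33, 3, 30, 31, 2, 24]
Tree (level-order array): [49, 22, None, 11, 33, 3, 17, 30, None, 2, None, None, None, 24, 31]
Rule: A leaf has 0 children.
Per-node child counts:
  node 49: 1 child(ren)
  node 22: 2 child(ren)
  node 11: 2 child(ren)
  node 3: 1 child(ren)
  node 2: 0 child(ren)
  node 17: 0 child(ren)
  node 33: 1 child(ren)
  node 30: 2 child(ren)
  node 24: 0 child(ren)
  node 31: 0 child(ren)
Matching nodes: [2, 17, 24, 31]
Count of leaf nodes: 4


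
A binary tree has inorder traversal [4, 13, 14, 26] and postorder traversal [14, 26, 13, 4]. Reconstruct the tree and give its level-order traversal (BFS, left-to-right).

Inorder:   [4, 13, 14, 26]
Postorder: [14, 26, 13, 4]
Algorithm: postorder visits root last, so walk postorder right-to-left;
each value is the root of the current inorder slice — split it at that
value, recurse on the right subtree first, then the left.
Recursive splits:
  root=4; inorder splits into left=[], right=[13, 14, 26]
  root=13; inorder splits into left=[], right=[14, 26]
  root=26; inorder splits into left=[14], right=[]
  root=14; inorder splits into left=[], right=[]
Reconstructed level-order: [4, 13, 26, 14]


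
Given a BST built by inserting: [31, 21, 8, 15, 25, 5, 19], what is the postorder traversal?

Tree insertion order: [31, 21, 8, 15, 25, 5, 19]
Tree (level-order array): [31, 21, None, 8, 25, 5, 15, None, None, None, None, None, 19]
Postorder traversal: [5, 19, 15, 8, 25, 21, 31]


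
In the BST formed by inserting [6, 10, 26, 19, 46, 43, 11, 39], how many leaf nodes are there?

Tree built from: [6, 10, 26, 19, 46, 43, 11, 39]
Tree (level-order array): [6, None, 10, None, 26, 19, 46, 11, None, 43, None, None, None, 39]
Rule: A leaf has 0 children.
Per-node child counts:
  node 6: 1 child(ren)
  node 10: 1 child(ren)
  node 26: 2 child(ren)
  node 19: 1 child(ren)
  node 11: 0 child(ren)
  node 46: 1 child(ren)
  node 43: 1 child(ren)
  node 39: 0 child(ren)
Matching nodes: [11, 39]
Count of leaf nodes: 2


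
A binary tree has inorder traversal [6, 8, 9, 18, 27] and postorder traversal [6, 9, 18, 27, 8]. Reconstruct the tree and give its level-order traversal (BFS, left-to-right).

Inorder:   [6, 8, 9, 18, 27]
Postorder: [6, 9, 18, 27, 8]
Algorithm: postorder visits root last, so walk postorder right-to-left;
each value is the root of the current inorder slice — split it at that
value, recurse on the right subtree first, then the left.
Recursive splits:
  root=8; inorder splits into left=[6], right=[9, 18, 27]
  root=27; inorder splits into left=[9, 18], right=[]
  root=18; inorder splits into left=[9], right=[]
  root=9; inorder splits into left=[], right=[]
  root=6; inorder splits into left=[], right=[]
Reconstructed level-order: [8, 6, 27, 18, 9]


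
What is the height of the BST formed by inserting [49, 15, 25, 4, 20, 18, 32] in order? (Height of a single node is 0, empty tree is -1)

Insertion order: [49, 15, 25, 4, 20, 18, 32]
Tree (level-order array): [49, 15, None, 4, 25, None, None, 20, 32, 18]
Compute height bottom-up (empty subtree = -1):
  height(4) = 1 + max(-1, -1) = 0
  height(18) = 1 + max(-1, -1) = 0
  height(20) = 1 + max(0, -1) = 1
  height(32) = 1 + max(-1, -1) = 0
  height(25) = 1 + max(1, 0) = 2
  height(15) = 1 + max(0, 2) = 3
  height(49) = 1 + max(3, -1) = 4
Height = 4


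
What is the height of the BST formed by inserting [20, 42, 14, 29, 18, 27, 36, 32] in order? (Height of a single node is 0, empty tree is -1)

Insertion order: [20, 42, 14, 29, 18, 27, 36, 32]
Tree (level-order array): [20, 14, 42, None, 18, 29, None, None, None, 27, 36, None, None, 32]
Compute height bottom-up (empty subtree = -1):
  height(18) = 1 + max(-1, -1) = 0
  height(14) = 1 + max(-1, 0) = 1
  height(27) = 1 + max(-1, -1) = 0
  height(32) = 1 + max(-1, -1) = 0
  height(36) = 1 + max(0, -1) = 1
  height(29) = 1 + max(0, 1) = 2
  height(42) = 1 + max(2, -1) = 3
  height(20) = 1 + max(1, 3) = 4
Height = 4


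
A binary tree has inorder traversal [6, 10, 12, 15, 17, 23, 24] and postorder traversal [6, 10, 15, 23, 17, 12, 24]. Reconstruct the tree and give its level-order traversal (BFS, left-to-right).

Inorder:   [6, 10, 12, 15, 17, 23, 24]
Postorder: [6, 10, 15, 23, 17, 12, 24]
Algorithm: postorder visits root last, so walk postorder right-to-left;
each value is the root of the current inorder slice — split it at that
value, recurse on the right subtree first, then the left.
Recursive splits:
  root=24; inorder splits into left=[6, 10, 12, 15, 17, 23], right=[]
  root=12; inorder splits into left=[6, 10], right=[15, 17, 23]
  root=17; inorder splits into left=[15], right=[23]
  root=23; inorder splits into left=[], right=[]
  root=15; inorder splits into left=[], right=[]
  root=10; inorder splits into left=[6], right=[]
  root=6; inorder splits into left=[], right=[]
Reconstructed level-order: [24, 12, 10, 17, 6, 15, 23]


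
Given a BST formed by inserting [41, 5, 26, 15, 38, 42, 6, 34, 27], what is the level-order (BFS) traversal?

Tree insertion order: [41, 5, 26, 15, 38, 42, 6, 34, 27]
Tree (level-order array): [41, 5, 42, None, 26, None, None, 15, 38, 6, None, 34, None, None, None, 27]
BFS from the root, enqueuing left then right child of each popped node:
  queue [41] -> pop 41, enqueue [5, 42], visited so far: [41]
  queue [5, 42] -> pop 5, enqueue [26], visited so far: [41, 5]
  queue [42, 26] -> pop 42, enqueue [none], visited so far: [41, 5, 42]
  queue [26] -> pop 26, enqueue [15, 38], visited so far: [41, 5, 42, 26]
  queue [15, 38] -> pop 15, enqueue [6], visited so far: [41, 5, 42, 26, 15]
  queue [38, 6] -> pop 38, enqueue [34], visited so far: [41, 5, 42, 26, 15, 38]
  queue [6, 34] -> pop 6, enqueue [none], visited so far: [41, 5, 42, 26, 15, 38, 6]
  queue [34] -> pop 34, enqueue [27], visited so far: [41, 5, 42, 26, 15, 38, 6, 34]
  queue [27] -> pop 27, enqueue [none], visited so far: [41, 5, 42, 26, 15, 38, 6, 34, 27]
Result: [41, 5, 42, 26, 15, 38, 6, 34, 27]


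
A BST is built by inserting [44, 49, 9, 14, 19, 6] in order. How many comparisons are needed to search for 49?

Search path for 49: 44 -> 49
Found: True
Comparisons: 2


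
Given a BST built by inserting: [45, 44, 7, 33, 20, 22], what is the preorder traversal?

Tree insertion order: [45, 44, 7, 33, 20, 22]
Tree (level-order array): [45, 44, None, 7, None, None, 33, 20, None, None, 22]
Preorder traversal: [45, 44, 7, 33, 20, 22]


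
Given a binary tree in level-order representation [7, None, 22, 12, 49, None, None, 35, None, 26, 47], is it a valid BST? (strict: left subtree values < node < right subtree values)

Level-order array: [7, None, 22, 12, 49, None, None, 35, None, 26, 47]
Validate using subtree bounds (lo, hi): at each node, require lo < value < hi,
then recurse left with hi=value and right with lo=value.
Preorder trace (stopping at first violation):
  at node 7 with bounds (-inf, +inf): OK
  at node 22 with bounds (7, +inf): OK
  at node 12 with bounds (7, 22): OK
  at node 49 with bounds (22, +inf): OK
  at node 35 with bounds (22, 49): OK
  at node 26 with bounds (22, 35): OK
  at node 47 with bounds (35, 49): OK
No violation found at any node.
Result: Valid BST


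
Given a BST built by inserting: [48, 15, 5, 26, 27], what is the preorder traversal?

Tree insertion order: [48, 15, 5, 26, 27]
Tree (level-order array): [48, 15, None, 5, 26, None, None, None, 27]
Preorder traversal: [48, 15, 5, 26, 27]


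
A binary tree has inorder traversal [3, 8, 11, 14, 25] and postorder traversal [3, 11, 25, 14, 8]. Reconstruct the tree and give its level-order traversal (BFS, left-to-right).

Inorder:   [3, 8, 11, 14, 25]
Postorder: [3, 11, 25, 14, 8]
Algorithm: postorder visits root last, so walk postorder right-to-left;
each value is the root of the current inorder slice — split it at that
value, recurse on the right subtree first, then the left.
Recursive splits:
  root=8; inorder splits into left=[3], right=[11, 14, 25]
  root=14; inorder splits into left=[11], right=[25]
  root=25; inorder splits into left=[], right=[]
  root=11; inorder splits into left=[], right=[]
  root=3; inorder splits into left=[], right=[]
Reconstructed level-order: [8, 3, 14, 11, 25]


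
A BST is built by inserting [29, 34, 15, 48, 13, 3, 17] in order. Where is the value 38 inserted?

Starting tree (level order): [29, 15, 34, 13, 17, None, 48, 3]
Insertion path: 29 -> 34 -> 48
Result: insert 38 as left child of 48
Final tree (level order): [29, 15, 34, 13, 17, None, 48, 3, None, None, None, 38]


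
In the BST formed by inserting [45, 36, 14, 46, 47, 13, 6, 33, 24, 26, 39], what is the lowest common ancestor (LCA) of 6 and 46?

Tree insertion order: [45, 36, 14, 46, 47, 13, 6, 33, 24, 26, 39]
Tree (level-order array): [45, 36, 46, 14, 39, None, 47, 13, 33, None, None, None, None, 6, None, 24, None, None, None, None, 26]
In a BST, the LCA of p=6, q=46 is the first node v on the
root-to-leaf path with p <= v <= q (go left if both < v, right if both > v).
Walk from root:
  at 45: 6 <= 45 <= 46, this is the LCA
LCA = 45


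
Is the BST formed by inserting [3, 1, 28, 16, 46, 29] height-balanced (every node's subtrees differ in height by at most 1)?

Tree (level-order array): [3, 1, 28, None, None, 16, 46, None, None, 29]
Definition: a tree is height-balanced if, at every node, |h(left) - h(right)| <= 1 (empty subtree has height -1).
Bottom-up per-node check:
  node 1: h_left=-1, h_right=-1, diff=0 [OK], height=0
  node 16: h_left=-1, h_right=-1, diff=0 [OK], height=0
  node 29: h_left=-1, h_right=-1, diff=0 [OK], height=0
  node 46: h_left=0, h_right=-1, diff=1 [OK], height=1
  node 28: h_left=0, h_right=1, diff=1 [OK], height=2
  node 3: h_left=0, h_right=2, diff=2 [FAIL (|0-2|=2 > 1)], height=3
Node 3 violates the condition: |0 - 2| = 2 > 1.
Result: Not balanced


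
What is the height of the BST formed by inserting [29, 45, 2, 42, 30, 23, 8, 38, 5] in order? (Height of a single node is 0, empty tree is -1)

Insertion order: [29, 45, 2, 42, 30, 23, 8, 38, 5]
Tree (level-order array): [29, 2, 45, None, 23, 42, None, 8, None, 30, None, 5, None, None, 38]
Compute height bottom-up (empty subtree = -1):
  height(5) = 1 + max(-1, -1) = 0
  height(8) = 1 + max(0, -1) = 1
  height(23) = 1 + max(1, -1) = 2
  height(2) = 1 + max(-1, 2) = 3
  height(38) = 1 + max(-1, -1) = 0
  height(30) = 1 + max(-1, 0) = 1
  height(42) = 1 + max(1, -1) = 2
  height(45) = 1 + max(2, -1) = 3
  height(29) = 1 + max(3, 3) = 4
Height = 4


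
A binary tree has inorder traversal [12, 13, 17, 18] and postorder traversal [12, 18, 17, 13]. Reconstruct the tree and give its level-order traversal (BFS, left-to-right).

Inorder:   [12, 13, 17, 18]
Postorder: [12, 18, 17, 13]
Algorithm: postorder visits root last, so walk postorder right-to-left;
each value is the root of the current inorder slice — split it at that
value, recurse on the right subtree first, then the left.
Recursive splits:
  root=13; inorder splits into left=[12], right=[17, 18]
  root=17; inorder splits into left=[], right=[18]
  root=18; inorder splits into left=[], right=[]
  root=12; inorder splits into left=[], right=[]
Reconstructed level-order: [13, 12, 17, 18]


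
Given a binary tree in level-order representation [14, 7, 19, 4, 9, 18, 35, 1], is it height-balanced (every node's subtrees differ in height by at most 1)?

Tree (level-order array): [14, 7, 19, 4, 9, 18, 35, 1]
Definition: a tree is height-balanced if, at every node, |h(left) - h(right)| <= 1 (empty subtree has height -1).
Bottom-up per-node check:
  node 1: h_left=-1, h_right=-1, diff=0 [OK], height=0
  node 4: h_left=0, h_right=-1, diff=1 [OK], height=1
  node 9: h_left=-1, h_right=-1, diff=0 [OK], height=0
  node 7: h_left=1, h_right=0, diff=1 [OK], height=2
  node 18: h_left=-1, h_right=-1, diff=0 [OK], height=0
  node 35: h_left=-1, h_right=-1, diff=0 [OK], height=0
  node 19: h_left=0, h_right=0, diff=0 [OK], height=1
  node 14: h_left=2, h_right=1, diff=1 [OK], height=3
All nodes satisfy the balance condition.
Result: Balanced


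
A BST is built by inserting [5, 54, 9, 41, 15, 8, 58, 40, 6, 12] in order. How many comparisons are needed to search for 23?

Search path for 23: 5 -> 54 -> 9 -> 41 -> 15 -> 40
Found: False
Comparisons: 6


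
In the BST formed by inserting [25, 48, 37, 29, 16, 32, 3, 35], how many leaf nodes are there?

Tree built from: [25, 48, 37, 29, 16, 32, 3, 35]
Tree (level-order array): [25, 16, 48, 3, None, 37, None, None, None, 29, None, None, 32, None, 35]
Rule: A leaf has 0 children.
Per-node child counts:
  node 25: 2 child(ren)
  node 16: 1 child(ren)
  node 3: 0 child(ren)
  node 48: 1 child(ren)
  node 37: 1 child(ren)
  node 29: 1 child(ren)
  node 32: 1 child(ren)
  node 35: 0 child(ren)
Matching nodes: [3, 35]
Count of leaf nodes: 2


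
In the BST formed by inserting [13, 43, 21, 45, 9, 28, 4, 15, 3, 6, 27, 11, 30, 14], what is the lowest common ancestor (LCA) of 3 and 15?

Tree insertion order: [13, 43, 21, 45, 9, 28, 4, 15, 3, 6, 27, 11, 30, 14]
Tree (level-order array): [13, 9, 43, 4, 11, 21, 45, 3, 6, None, None, 15, 28, None, None, None, None, None, None, 14, None, 27, 30]
In a BST, the LCA of p=3, q=15 is the first node v on the
root-to-leaf path with p <= v <= q (go left if both < v, right if both > v).
Walk from root:
  at 13: 3 <= 13 <= 15, this is the LCA
LCA = 13


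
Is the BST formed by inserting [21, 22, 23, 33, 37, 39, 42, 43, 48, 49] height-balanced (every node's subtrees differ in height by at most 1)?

Tree (level-order array): [21, None, 22, None, 23, None, 33, None, 37, None, 39, None, 42, None, 43, None, 48, None, 49]
Definition: a tree is height-balanced if, at every node, |h(left) - h(right)| <= 1 (empty subtree has height -1).
Bottom-up per-node check:
  node 49: h_left=-1, h_right=-1, diff=0 [OK], height=0
  node 48: h_left=-1, h_right=0, diff=1 [OK], height=1
  node 43: h_left=-1, h_right=1, diff=2 [FAIL (|-1-1|=2 > 1)], height=2
  node 42: h_left=-1, h_right=2, diff=3 [FAIL (|-1-2|=3 > 1)], height=3
  node 39: h_left=-1, h_right=3, diff=4 [FAIL (|-1-3|=4 > 1)], height=4
  node 37: h_left=-1, h_right=4, diff=5 [FAIL (|-1-4|=5 > 1)], height=5
  node 33: h_left=-1, h_right=5, diff=6 [FAIL (|-1-5|=6 > 1)], height=6
  node 23: h_left=-1, h_right=6, diff=7 [FAIL (|-1-6|=7 > 1)], height=7
  node 22: h_left=-1, h_right=7, diff=8 [FAIL (|-1-7|=8 > 1)], height=8
  node 21: h_left=-1, h_right=8, diff=9 [FAIL (|-1-8|=9 > 1)], height=9
Node 43 violates the condition: |-1 - 1| = 2 > 1.
Result: Not balanced
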